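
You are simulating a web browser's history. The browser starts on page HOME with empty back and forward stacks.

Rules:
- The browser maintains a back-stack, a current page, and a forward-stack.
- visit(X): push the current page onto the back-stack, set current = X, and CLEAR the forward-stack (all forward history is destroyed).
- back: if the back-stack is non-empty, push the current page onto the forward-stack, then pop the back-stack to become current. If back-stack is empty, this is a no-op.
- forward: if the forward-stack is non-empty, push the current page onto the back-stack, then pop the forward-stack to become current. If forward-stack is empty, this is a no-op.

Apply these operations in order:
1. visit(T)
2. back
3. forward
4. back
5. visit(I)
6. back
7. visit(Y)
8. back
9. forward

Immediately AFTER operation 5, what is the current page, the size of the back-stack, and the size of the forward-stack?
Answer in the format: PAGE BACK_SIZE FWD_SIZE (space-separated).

After 1 (visit(T)): cur=T back=1 fwd=0
After 2 (back): cur=HOME back=0 fwd=1
After 3 (forward): cur=T back=1 fwd=0
After 4 (back): cur=HOME back=0 fwd=1
After 5 (visit(I)): cur=I back=1 fwd=0

I 1 0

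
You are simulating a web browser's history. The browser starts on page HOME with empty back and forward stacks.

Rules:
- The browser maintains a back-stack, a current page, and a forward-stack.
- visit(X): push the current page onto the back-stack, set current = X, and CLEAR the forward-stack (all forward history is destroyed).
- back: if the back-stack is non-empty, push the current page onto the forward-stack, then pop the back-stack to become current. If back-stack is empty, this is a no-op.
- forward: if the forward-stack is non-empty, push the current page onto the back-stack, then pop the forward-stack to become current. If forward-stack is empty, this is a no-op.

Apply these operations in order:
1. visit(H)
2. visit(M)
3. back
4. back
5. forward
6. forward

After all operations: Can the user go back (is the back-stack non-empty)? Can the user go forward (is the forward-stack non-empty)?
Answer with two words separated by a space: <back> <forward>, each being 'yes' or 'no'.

Answer: yes no

Derivation:
After 1 (visit(H)): cur=H back=1 fwd=0
After 2 (visit(M)): cur=M back=2 fwd=0
After 3 (back): cur=H back=1 fwd=1
After 4 (back): cur=HOME back=0 fwd=2
After 5 (forward): cur=H back=1 fwd=1
After 6 (forward): cur=M back=2 fwd=0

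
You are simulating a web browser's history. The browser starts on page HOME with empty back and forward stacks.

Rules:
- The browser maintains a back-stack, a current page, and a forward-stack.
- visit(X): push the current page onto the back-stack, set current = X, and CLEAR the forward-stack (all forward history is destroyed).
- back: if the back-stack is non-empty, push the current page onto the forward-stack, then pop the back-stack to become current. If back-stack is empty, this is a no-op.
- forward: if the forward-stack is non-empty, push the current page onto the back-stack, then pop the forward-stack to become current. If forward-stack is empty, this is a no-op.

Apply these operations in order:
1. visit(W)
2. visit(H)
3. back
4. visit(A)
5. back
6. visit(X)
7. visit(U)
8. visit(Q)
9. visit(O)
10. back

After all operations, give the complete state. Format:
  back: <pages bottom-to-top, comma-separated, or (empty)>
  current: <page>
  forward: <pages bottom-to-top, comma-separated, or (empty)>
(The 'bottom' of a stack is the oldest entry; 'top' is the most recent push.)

Answer: back: HOME,W,X,U
current: Q
forward: O

Derivation:
After 1 (visit(W)): cur=W back=1 fwd=0
After 2 (visit(H)): cur=H back=2 fwd=0
After 3 (back): cur=W back=1 fwd=1
After 4 (visit(A)): cur=A back=2 fwd=0
After 5 (back): cur=W back=1 fwd=1
After 6 (visit(X)): cur=X back=2 fwd=0
After 7 (visit(U)): cur=U back=3 fwd=0
After 8 (visit(Q)): cur=Q back=4 fwd=0
After 9 (visit(O)): cur=O back=5 fwd=0
After 10 (back): cur=Q back=4 fwd=1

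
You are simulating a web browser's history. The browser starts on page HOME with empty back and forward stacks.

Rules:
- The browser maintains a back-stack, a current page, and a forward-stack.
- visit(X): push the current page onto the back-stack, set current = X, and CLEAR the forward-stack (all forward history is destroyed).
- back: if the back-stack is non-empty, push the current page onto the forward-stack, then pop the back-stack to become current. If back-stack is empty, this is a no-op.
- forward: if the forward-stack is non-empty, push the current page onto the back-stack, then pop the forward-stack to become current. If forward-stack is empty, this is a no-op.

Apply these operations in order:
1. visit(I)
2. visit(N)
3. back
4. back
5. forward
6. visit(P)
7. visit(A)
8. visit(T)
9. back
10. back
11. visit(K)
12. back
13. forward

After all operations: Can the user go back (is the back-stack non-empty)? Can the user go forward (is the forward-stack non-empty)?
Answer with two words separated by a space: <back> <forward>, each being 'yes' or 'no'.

Answer: yes no

Derivation:
After 1 (visit(I)): cur=I back=1 fwd=0
After 2 (visit(N)): cur=N back=2 fwd=0
After 3 (back): cur=I back=1 fwd=1
After 4 (back): cur=HOME back=0 fwd=2
After 5 (forward): cur=I back=1 fwd=1
After 6 (visit(P)): cur=P back=2 fwd=0
After 7 (visit(A)): cur=A back=3 fwd=0
After 8 (visit(T)): cur=T back=4 fwd=0
After 9 (back): cur=A back=3 fwd=1
After 10 (back): cur=P back=2 fwd=2
After 11 (visit(K)): cur=K back=3 fwd=0
After 12 (back): cur=P back=2 fwd=1
After 13 (forward): cur=K back=3 fwd=0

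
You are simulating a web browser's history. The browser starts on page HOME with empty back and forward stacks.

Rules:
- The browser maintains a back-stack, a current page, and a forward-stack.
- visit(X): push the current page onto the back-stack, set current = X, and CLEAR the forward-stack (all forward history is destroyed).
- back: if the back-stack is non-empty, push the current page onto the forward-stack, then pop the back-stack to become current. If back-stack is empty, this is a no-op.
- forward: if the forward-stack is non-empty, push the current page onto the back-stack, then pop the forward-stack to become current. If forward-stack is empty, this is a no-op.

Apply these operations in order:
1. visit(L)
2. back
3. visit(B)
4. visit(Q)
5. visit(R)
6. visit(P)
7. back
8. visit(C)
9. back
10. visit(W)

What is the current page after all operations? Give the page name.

Answer: W

Derivation:
After 1 (visit(L)): cur=L back=1 fwd=0
After 2 (back): cur=HOME back=0 fwd=1
After 3 (visit(B)): cur=B back=1 fwd=0
After 4 (visit(Q)): cur=Q back=2 fwd=0
After 5 (visit(R)): cur=R back=3 fwd=0
After 6 (visit(P)): cur=P back=4 fwd=0
After 7 (back): cur=R back=3 fwd=1
After 8 (visit(C)): cur=C back=4 fwd=0
After 9 (back): cur=R back=3 fwd=1
After 10 (visit(W)): cur=W back=4 fwd=0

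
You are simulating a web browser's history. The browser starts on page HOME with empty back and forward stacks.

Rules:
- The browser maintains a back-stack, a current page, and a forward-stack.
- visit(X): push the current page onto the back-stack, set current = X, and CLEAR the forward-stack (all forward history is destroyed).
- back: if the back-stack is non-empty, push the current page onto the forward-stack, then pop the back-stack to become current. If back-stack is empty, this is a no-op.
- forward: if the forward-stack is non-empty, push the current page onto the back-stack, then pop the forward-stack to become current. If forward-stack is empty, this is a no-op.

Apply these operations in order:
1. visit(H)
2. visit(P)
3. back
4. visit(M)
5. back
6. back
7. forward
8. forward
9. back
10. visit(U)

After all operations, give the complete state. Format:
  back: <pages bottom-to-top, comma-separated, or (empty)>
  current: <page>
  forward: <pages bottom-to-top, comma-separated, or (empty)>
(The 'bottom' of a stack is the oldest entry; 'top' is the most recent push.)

After 1 (visit(H)): cur=H back=1 fwd=0
After 2 (visit(P)): cur=P back=2 fwd=0
After 3 (back): cur=H back=1 fwd=1
After 4 (visit(M)): cur=M back=2 fwd=0
After 5 (back): cur=H back=1 fwd=1
After 6 (back): cur=HOME back=0 fwd=2
After 7 (forward): cur=H back=1 fwd=1
After 8 (forward): cur=M back=2 fwd=0
After 9 (back): cur=H back=1 fwd=1
After 10 (visit(U)): cur=U back=2 fwd=0

Answer: back: HOME,H
current: U
forward: (empty)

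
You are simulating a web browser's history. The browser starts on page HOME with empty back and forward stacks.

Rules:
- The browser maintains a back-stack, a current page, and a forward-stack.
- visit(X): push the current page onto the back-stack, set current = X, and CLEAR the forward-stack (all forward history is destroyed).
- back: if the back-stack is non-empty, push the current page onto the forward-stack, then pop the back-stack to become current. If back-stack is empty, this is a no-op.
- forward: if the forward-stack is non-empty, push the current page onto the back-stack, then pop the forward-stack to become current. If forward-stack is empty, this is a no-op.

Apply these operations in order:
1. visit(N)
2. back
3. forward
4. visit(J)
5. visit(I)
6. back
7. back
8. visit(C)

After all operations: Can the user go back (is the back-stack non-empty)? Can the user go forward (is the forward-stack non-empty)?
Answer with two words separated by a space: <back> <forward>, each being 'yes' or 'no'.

Answer: yes no

Derivation:
After 1 (visit(N)): cur=N back=1 fwd=0
After 2 (back): cur=HOME back=0 fwd=1
After 3 (forward): cur=N back=1 fwd=0
After 4 (visit(J)): cur=J back=2 fwd=0
After 5 (visit(I)): cur=I back=3 fwd=0
After 6 (back): cur=J back=2 fwd=1
After 7 (back): cur=N back=1 fwd=2
After 8 (visit(C)): cur=C back=2 fwd=0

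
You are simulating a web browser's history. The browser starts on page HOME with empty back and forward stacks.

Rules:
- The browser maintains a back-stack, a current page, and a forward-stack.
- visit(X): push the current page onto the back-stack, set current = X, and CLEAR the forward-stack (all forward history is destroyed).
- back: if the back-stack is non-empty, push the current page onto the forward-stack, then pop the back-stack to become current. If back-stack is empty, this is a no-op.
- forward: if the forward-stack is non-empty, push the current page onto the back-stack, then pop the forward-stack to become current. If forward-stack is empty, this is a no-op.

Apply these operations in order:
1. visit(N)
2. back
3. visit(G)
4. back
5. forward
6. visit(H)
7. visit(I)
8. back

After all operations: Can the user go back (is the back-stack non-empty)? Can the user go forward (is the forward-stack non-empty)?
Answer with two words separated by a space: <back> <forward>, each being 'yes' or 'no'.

Answer: yes yes

Derivation:
After 1 (visit(N)): cur=N back=1 fwd=0
After 2 (back): cur=HOME back=0 fwd=1
After 3 (visit(G)): cur=G back=1 fwd=0
After 4 (back): cur=HOME back=0 fwd=1
After 5 (forward): cur=G back=1 fwd=0
After 6 (visit(H)): cur=H back=2 fwd=0
After 7 (visit(I)): cur=I back=3 fwd=0
After 8 (back): cur=H back=2 fwd=1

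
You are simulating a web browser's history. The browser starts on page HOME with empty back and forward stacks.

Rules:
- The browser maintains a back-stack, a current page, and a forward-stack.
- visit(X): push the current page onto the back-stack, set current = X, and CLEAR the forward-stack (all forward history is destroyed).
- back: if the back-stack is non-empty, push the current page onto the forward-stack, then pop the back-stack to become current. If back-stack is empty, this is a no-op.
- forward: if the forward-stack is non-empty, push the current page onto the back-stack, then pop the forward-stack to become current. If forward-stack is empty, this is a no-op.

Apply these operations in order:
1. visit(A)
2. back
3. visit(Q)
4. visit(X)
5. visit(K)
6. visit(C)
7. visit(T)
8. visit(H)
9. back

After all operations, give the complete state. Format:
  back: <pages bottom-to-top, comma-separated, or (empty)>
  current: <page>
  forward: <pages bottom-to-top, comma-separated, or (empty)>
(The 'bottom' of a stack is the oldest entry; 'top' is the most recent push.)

Answer: back: HOME,Q,X,K,C
current: T
forward: H

Derivation:
After 1 (visit(A)): cur=A back=1 fwd=0
After 2 (back): cur=HOME back=0 fwd=1
After 3 (visit(Q)): cur=Q back=1 fwd=0
After 4 (visit(X)): cur=X back=2 fwd=0
After 5 (visit(K)): cur=K back=3 fwd=0
After 6 (visit(C)): cur=C back=4 fwd=0
After 7 (visit(T)): cur=T back=5 fwd=0
After 8 (visit(H)): cur=H back=6 fwd=0
After 9 (back): cur=T back=5 fwd=1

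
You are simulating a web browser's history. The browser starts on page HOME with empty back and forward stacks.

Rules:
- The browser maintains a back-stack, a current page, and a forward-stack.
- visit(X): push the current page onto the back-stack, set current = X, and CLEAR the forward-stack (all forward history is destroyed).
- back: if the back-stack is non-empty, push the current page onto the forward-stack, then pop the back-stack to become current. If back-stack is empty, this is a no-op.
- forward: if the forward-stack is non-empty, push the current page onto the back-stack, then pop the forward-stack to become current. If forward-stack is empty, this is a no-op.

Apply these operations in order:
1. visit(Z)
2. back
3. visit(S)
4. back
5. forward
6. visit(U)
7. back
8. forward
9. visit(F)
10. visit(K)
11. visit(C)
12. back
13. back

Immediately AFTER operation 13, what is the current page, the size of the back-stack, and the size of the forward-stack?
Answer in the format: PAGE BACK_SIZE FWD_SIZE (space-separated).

After 1 (visit(Z)): cur=Z back=1 fwd=0
After 2 (back): cur=HOME back=0 fwd=1
After 3 (visit(S)): cur=S back=1 fwd=0
After 4 (back): cur=HOME back=0 fwd=1
After 5 (forward): cur=S back=1 fwd=0
After 6 (visit(U)): cur=U back=2 fwd=0
After 7 (back): cur=S back=1 fwd=1
After 8 (forward): cur=U back=2 fwd=0
After 9 (visit(F)): cur=F back=3 fwd=0
After 10 (visit(K)): cur=K back=4 fwd=0
After 11 (visit(C)): cur=C back=5 fwd=0
After 12 (back): cur=K back=4 fwd=1
After 13 (back): cur=F back=3 fwd=2

F 3 2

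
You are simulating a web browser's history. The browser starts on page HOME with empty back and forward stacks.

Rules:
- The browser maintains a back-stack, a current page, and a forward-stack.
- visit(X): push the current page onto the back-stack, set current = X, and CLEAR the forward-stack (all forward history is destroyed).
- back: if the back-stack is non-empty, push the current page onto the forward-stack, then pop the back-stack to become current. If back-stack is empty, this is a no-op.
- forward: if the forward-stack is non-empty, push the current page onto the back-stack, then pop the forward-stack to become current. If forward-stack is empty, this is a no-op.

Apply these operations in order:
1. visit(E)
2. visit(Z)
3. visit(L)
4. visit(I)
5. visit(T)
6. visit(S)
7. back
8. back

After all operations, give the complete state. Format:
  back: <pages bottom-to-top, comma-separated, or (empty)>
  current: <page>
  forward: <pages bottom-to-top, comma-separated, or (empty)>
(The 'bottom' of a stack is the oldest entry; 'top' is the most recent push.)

After 1 (visit(E)): cur=E back=1 fwd=0
After 2 (visit(Z)): cur=Z back=2 fwd=0
After 3 (visit(L)): cur=L back=3 fwd=0
After 4 (visit(I)): cur=I back=4 fwd=0
After 5 (visit(T)): cur=T back=5 fwd=0
After 6 (visit(S)): cur=S back=6 fwd=0
After 7 (back): cur=T back=5 fwd=1
After 8 (back): cur=I back=4 fwd=2

Answer: back: HOME,E,Z,L
current: I
forward: S,T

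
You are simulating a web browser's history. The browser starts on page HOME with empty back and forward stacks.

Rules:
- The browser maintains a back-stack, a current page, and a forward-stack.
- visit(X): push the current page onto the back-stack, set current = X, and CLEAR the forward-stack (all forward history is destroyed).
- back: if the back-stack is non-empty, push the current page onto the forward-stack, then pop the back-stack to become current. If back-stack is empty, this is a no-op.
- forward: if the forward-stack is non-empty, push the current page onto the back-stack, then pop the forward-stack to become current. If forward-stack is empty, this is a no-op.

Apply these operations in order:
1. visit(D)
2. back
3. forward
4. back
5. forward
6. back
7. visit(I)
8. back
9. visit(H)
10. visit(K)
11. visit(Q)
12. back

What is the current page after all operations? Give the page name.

Answer: K

Derivation:
After 1 (visit(D)): cur=D back=1 fwd=0
After 2 (back): cur=HOME back=0 fwd=1
After 3 (forward): cur=D back=1 fwd=0
After 4 (back): cur=HOME back=0 fwd=1
After 5 (forward): cur=D back=1 fwd=0
After 6 (back): cur=HOME back=0 fwd=1
After 7 (visit(I)): cur=I back=1 fwd=0
After 8 (back): cur=HOME back=0 fwd=1
After 9 (visit(H)): cur=H back=1 fwd=0
After 10 (visit(K)): cur=K back=2 fwd=0
After 11 (visit(Q)): cur=Q back=3 fwd=0
After 12 (back): cur=K back=2 fwd=1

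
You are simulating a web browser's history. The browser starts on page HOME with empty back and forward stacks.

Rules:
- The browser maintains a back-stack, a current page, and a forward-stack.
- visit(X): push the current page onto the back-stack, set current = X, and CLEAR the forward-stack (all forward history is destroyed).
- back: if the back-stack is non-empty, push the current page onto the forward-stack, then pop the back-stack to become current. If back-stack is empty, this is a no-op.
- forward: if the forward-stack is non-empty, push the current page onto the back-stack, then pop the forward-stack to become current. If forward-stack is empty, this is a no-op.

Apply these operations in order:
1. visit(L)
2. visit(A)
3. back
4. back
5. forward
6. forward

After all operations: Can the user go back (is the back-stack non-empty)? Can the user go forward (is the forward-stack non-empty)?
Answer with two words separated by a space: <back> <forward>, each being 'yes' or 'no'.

Answer: yes no

Derivation:
After 1 (visit(L)): cur=L back=1 fwd=0
After 2 (visit(A)): cur=A back=2 fwd=0
After 3 (back): cur=L back=1 fwd=1
After 4 (back): cur=HOME back=0 fwd=2
After 5 (forward): cur=L back=1 fwd=1
After 6 (forward): cur=A back=2 fwd=0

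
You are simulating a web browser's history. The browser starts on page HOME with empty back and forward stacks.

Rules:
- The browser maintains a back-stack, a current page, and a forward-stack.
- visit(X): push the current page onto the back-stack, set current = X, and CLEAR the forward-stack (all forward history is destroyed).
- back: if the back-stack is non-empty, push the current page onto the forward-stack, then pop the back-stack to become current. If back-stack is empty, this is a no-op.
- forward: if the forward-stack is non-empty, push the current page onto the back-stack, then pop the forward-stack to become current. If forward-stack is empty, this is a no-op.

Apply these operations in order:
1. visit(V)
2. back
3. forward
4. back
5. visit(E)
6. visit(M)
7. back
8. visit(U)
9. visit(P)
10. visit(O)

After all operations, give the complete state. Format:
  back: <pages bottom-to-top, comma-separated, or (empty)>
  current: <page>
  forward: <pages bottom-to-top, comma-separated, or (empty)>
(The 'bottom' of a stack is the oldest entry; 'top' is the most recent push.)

After 1 (visit(V)): cur=V back=1 fwd=0
After 2 (back): cur=HOME back=0 fwd=1
After 3 (forward): cur=V back=1 fwd=0
After 4 (back): cur=HOME back=0 fwd=1
After 5 (visit(E)): cur=E back=1 fwd=0
After 6 (visit(M)): cur=M back=2 fwd=0
After 7 (back): cur=E back=1 fwd=1
After 8 (visit(U)): cur=U back=2 fwd=0
After 9 (visit(P)): cur=P back=3 fwd=0
After 10 (visit(O)): cur=O back=4 fwd=0

Answer: back: HOME,E,U,P
current: O
forward: (empty)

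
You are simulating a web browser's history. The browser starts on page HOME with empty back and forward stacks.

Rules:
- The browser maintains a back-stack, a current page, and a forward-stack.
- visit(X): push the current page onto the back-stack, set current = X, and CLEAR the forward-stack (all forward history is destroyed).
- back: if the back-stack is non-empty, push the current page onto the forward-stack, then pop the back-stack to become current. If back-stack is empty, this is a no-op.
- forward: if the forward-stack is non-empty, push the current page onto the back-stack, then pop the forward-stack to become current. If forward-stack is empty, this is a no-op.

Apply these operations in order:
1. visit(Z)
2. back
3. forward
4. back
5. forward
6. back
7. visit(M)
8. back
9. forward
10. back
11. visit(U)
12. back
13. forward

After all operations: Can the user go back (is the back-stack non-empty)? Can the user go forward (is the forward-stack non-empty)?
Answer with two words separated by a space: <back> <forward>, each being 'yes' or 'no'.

Answer: yes no

Derivation:
After 1 (visit(Z)): cur=Z back=1 fwd=0
After 2 (back): cur=HOME back=0 fwd=1
After 3 (forward): cur=Z back=1 fwd=0
After 4 (back): cur=HOME back=0 fwd=1
After 5 (forward): cur=Z back=1 fwd=0
After 6 (back): cur=HOME back=0 fwd=1
After 7 (visit(M)): cur=M back=1 fwd=0
After 8 (back): cur=HOME back=0 fwd=1
After 9 (forward): cur=M back=1 fwd=0
After 10 (back): cur=HOME back=0 fwd=1
After 11 (visit(U)): cur=U back=1 fwd=0
After 12 (back): cur=HOME back=0 fwd=1
After 13 (forward): cur=U back=1 fwd=0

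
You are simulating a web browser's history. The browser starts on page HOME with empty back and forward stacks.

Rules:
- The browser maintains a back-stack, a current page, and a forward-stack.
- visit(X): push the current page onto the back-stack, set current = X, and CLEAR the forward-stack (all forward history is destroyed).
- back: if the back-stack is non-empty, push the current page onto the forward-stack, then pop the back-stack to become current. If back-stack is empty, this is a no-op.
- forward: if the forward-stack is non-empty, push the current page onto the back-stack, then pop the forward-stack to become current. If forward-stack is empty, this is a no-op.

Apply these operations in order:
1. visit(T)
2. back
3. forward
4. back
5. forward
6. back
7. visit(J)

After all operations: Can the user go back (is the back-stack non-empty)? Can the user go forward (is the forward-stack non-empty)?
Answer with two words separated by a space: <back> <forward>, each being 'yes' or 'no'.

After 1 (visit(T)): cur=T back=1 fwd=0
After 2 (back): cur=HOME back=0 fwd=1
After 3 (forward): cur=T back=1 fwd=0
After 4 (back): cur=HOME back=0 fwd=1
After 5 (forward): cur=T back=1 fwd=0
After 6 (back): cur=HOME back=0 fwd=1
After 7 (visit(J)): cur=J back=1 fwd=0

Answer: yes no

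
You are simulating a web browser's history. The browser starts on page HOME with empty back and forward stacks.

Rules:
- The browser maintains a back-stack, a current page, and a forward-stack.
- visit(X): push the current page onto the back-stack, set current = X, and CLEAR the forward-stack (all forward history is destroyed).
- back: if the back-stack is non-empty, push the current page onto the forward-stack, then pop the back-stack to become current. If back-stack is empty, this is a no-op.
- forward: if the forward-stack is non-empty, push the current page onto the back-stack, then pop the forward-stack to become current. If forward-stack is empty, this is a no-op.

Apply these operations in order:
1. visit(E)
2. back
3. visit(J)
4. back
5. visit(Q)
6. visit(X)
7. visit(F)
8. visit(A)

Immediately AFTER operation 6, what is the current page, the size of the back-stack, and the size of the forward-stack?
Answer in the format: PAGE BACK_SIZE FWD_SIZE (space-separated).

After 1 (visit(E)): cur=E back=1 fwd=0
After 2 (back): cur=HOME back=0 fwd=1
After 3 (visit(J)): cur=J back=1 fwd=0
After 4 (back): cur=HOME back=0 fwd=1
After 5 (visit(Q)): cur=Q back=1 fwd=0
After 6 (visit(X)): cur=X back=2 fwd=0

X 2 0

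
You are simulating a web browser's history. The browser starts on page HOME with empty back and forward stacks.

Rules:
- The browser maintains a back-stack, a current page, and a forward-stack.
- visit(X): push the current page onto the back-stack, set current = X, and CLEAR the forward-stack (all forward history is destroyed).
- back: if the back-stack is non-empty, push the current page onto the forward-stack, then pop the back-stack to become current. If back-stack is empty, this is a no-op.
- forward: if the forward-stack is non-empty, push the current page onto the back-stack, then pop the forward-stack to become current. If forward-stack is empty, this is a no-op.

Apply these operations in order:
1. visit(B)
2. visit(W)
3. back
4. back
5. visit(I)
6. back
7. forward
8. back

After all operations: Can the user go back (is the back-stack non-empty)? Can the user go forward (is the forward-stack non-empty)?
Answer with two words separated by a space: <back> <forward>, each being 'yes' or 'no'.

After 1 (visit(B)): cur=B back=1 fwd=0
After 2 (visit(W)): cur=W back=2 fwd=0
After 3 (back): cur=B back=1 fwd=1
After 4 (back): cur=HOME back=0 fwd=2
After 5 (visit(I)): cur=I back=1 fwd=0
After 6 (back): cur=HOME back=0 fwd=1
After 7 (forward): cur=I back=1 fwd=0
After 8 (back): cur=HOME back=0 fwd=1

Answer: no yes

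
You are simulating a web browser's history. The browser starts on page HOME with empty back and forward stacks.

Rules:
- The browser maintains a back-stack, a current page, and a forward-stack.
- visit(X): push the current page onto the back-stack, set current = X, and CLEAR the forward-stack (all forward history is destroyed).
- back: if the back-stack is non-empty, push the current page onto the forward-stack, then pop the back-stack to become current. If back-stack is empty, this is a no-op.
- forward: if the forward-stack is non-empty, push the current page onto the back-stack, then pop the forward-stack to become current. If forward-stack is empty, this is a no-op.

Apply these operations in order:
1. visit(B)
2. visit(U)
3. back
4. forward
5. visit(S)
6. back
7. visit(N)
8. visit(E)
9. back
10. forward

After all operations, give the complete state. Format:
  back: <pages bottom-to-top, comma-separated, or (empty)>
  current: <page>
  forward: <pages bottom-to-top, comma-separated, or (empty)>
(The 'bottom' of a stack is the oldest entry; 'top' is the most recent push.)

After 1 (visit(B)): cur=B back=1 fwd=0
After 2 (visit(U)): cur=U back=2 fwd=0
After 3 (back): cur=B back=1 fwd=1
After 4 (forward): cur=U back=2 fwd=0
After 5 (visit(S)): cur=S back=3 fwd=0
After 6 (back): cur=U back=2 fwd=1
After 7 (visit(N)): cur=N back=3 fwd=0
After 8 (visit(E)): cur=E back=4 fwd=0
After 9 (back): cur=N back=3 fwd=1
After 10 (forward): cur=E back=4 fwd=0

Answer: back: HOME,B,U,N
current: E
forward: (empty)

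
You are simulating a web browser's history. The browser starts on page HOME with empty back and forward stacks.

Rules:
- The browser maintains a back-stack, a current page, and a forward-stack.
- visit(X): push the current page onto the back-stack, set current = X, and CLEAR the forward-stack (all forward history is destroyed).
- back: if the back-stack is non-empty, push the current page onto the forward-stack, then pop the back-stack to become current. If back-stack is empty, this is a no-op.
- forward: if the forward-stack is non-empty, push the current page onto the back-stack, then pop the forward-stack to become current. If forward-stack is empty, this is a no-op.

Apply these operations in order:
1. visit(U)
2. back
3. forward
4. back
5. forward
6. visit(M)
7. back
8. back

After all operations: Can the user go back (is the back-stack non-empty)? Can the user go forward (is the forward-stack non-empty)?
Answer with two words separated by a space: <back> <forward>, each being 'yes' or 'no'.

After 1 (visit(U)): cur=U back=1 fwd=0
After 2 (back): cur=HOME back=0 fwd=1
After 3 (forward): cur=U back=1 fwd=0
After 4 (back): cur=HOME back=0 fwd=1
After 5 (forward): cur=U back=1 fwd=0
After 6 (visit(M)): cur=M back=2 fwd=0
After 7 (back): cur=U back=1 fwd=1
After 8 (back): cur=HOME back=0 fwd=2

Answer: no yes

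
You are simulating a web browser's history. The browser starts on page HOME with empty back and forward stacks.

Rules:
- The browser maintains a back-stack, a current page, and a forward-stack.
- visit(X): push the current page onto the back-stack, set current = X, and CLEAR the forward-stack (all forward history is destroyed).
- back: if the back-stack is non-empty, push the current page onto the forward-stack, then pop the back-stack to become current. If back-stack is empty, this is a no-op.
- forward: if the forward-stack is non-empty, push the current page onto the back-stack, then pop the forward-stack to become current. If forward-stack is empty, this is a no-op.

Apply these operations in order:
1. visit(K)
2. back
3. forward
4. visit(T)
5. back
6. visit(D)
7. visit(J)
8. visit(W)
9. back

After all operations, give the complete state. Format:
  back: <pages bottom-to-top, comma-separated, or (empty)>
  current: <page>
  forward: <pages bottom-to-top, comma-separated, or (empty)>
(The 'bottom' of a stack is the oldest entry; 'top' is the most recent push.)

Answer: back: HOME,K,D
current: J
forward: W

Derivation:
After 1 (visit(K)): cur=K back=1 fwd=0
After 2 (back): cur=HOME back=0 fwd=1
After 3 (forward): cur=K back=1 fwd=0
After 4 (visit(T)): cur=T back=2 fwd=0
After 5 (back): cur=K back=1 fwd=1
After 6 (visit(D)): cur=D back=2 fwd=0
After 7 (visit(J)): cur=J back=3 fwd=0
After 8 (visit(W)): cur=W back=4 fwd=0
After 9 (back): cur=J back=3 fwd=1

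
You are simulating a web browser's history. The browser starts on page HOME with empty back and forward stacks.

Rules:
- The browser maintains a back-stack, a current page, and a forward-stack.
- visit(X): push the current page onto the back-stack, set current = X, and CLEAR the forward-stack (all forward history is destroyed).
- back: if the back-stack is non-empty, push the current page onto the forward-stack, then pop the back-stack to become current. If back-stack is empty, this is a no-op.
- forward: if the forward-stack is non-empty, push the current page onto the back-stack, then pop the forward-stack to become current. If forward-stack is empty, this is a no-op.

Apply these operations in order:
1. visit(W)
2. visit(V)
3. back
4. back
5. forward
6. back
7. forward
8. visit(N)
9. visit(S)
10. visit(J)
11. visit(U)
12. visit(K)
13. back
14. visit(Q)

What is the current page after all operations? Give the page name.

Answer: Q

Derivation:
After 1 (visit(W)): cur=W back=1 fwd=0
After 2 (visit(V)): cur=V back=2 fwd=0
After 3 (back): cur=W back=1 fwd=1
After 4 (back): cur=HOME back=0 fwd=2
After 5 (forward): cur=W back=1 fwd=1
After 6 (back): cur=HOME back=0 fwd=2
After 7 (forward): cur=W back=1 fwd=1
After 8 (visit(N)): cur=N back=2 fwd=0
After 9 (visit(S)): cur=S back=3 fwd=0
After 10 (visit(J)): cur=J back=4 fwd=0
After 11 (visit(U)): cur=U back=5 fwd=0
After 12 (visit(K)): cur=K back=6 fwd=0
After 13 (back): cur=U back=5 fwd=1
After 14 (visit(Q)): cur=Q back=6 fwd=0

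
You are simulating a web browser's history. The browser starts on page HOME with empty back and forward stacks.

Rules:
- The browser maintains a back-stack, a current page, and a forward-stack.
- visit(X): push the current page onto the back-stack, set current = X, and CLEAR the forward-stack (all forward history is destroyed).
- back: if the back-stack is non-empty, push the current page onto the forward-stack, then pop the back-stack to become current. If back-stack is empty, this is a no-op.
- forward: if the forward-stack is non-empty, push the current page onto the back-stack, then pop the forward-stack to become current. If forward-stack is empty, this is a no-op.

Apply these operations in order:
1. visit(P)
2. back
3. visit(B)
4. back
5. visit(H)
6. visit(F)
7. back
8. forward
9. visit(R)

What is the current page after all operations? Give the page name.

After 1 (visit(P)): cur=P back=1 fwd=0
After 2 (back): cur=HOME back=0 fwd=1
After 3 (visit(B)): cur=B back=1 fwd=0
After 4 (back): cur=HOME back=0 fwd=1
After 5 (visit(H)): cur=H back=1 fwd=0
After 6 (visit(F)): cur=F back=2 fwd=0
After 7 (back): cur=H back=1 fwd=1
After 8 (forward): cur=F back=2 fwd=0
After 9 (visit(R)): cur=R back=3 fwd=0

Answer: R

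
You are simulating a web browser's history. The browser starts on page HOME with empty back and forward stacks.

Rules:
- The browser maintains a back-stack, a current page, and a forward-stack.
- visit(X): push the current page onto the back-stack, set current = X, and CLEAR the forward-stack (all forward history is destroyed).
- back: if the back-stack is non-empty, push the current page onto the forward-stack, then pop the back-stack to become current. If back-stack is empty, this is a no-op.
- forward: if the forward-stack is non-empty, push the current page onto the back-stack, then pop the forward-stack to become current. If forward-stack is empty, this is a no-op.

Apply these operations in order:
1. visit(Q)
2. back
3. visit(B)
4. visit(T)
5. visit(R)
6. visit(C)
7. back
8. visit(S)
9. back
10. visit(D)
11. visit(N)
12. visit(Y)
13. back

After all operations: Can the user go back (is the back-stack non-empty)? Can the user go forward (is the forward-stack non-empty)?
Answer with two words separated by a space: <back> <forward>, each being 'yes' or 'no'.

Answer: yes yes

Derivation:
After 1 (visit(Q)): cur=Q back=1 fwd=0
After 2 (back): cur=HOME back=0 fwd=1
After 3 (visit(B)): cur=B back=1 fwd=0
After 4 (visit(T)): cur=T back=2 fwd=0
After 5 (visit(R)): cur=R back=3 fwd=0
After 6 (visit(C)): cur=C back=4 fwd=0
After 7 (back): cur=R back=3 fwd=1
After 8 (visit(S)): cur=S back=4 fwd=0
After 9 (back): cur=R back=3 fwd=1
After 10 (visit(D)): cur=D back=4 fwd=0
After 11 (visit(N)): cur=N back=5 fwd=0
After 12 (visit(Y)): cur=Y back=6 fwd=0
After 13 (back): cur=N back=5 fwd=1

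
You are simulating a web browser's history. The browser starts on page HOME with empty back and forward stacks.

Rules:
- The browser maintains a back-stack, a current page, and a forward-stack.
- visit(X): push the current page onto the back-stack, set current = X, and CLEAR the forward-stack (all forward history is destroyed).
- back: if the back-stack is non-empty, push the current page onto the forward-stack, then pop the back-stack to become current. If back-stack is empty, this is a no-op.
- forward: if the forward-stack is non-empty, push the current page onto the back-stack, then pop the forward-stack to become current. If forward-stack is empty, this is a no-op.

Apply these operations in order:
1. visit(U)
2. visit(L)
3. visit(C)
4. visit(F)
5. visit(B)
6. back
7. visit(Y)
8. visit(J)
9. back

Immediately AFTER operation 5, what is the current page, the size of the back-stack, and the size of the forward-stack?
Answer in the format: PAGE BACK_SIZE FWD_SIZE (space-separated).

After 1 (visit(U)): cur=U back=1 fwd=0
After 2 (visit(L)): cur=L back=2 fwd=0
After 3 (visit(C)): cur=C back=3 fwd=0
After 4 (visit(F)): cur=F back=4 fwd=0
After 5 (visit(B)): cur=B back=5 fwd=0

B 5 0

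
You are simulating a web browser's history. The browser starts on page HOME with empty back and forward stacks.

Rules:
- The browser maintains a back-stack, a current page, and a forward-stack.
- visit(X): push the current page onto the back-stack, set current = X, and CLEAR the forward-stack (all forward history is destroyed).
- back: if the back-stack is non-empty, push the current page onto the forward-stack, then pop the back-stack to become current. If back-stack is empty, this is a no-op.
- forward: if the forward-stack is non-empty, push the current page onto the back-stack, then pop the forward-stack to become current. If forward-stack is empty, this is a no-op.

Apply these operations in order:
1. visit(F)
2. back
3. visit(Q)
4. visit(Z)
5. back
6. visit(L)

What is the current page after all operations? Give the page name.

After 1 (visit(F)): cur=F back=1 fwd=0
After 2 (back): cur=HOME back=0 fwd=1
After 3 (visit(Q)): cur=Q back=1 fwd=0
After 4 (visit(Z)): cur=Z back=2 fwd=0
After 5 (back): cur=Q back=1 fwd=1
After 6 (visit(L)): cur=L back=2 fwd=0

Answer: L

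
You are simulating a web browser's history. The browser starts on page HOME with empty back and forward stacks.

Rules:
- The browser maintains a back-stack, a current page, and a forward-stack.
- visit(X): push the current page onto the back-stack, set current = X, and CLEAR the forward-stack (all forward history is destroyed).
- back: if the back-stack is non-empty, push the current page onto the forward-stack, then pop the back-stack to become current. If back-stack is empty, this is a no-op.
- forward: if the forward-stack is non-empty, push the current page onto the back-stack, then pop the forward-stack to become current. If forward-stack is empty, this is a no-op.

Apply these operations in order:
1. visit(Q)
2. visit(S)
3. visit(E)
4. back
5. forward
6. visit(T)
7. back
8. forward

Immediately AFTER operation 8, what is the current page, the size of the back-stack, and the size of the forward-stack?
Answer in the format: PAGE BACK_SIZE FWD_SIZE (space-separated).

After 1 (visit(Q)): cur=Q back=1 fwd=0
After 2 (visit(S)): cur=S back=2 fwd=0
After 3 (visit(E)): cur=E back=3 fwd=0
After 4 (back): cur=S back=2 fwd=1
After 5 (forward): cur=E back=3 fwd=0
After 6 (visit(T)): cur=T back=4 fwd=0
After 7 (back): cur=E back=3 fwd=1
After 8 (forward): cur=T back=4 fwd=0

T 4 0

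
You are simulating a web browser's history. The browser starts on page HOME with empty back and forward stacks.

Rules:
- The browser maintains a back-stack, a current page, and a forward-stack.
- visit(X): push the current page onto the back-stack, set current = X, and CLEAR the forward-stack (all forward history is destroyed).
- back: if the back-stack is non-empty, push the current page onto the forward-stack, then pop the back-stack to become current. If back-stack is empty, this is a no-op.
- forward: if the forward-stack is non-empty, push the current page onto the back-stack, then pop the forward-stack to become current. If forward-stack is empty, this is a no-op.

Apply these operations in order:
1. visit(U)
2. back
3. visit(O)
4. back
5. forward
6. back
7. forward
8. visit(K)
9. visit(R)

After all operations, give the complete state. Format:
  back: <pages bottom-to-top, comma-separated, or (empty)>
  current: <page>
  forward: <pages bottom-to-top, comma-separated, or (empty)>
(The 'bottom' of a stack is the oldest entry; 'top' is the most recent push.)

Answer: back: HOME,O,K
current: R
forward: (empty)

Derivation:
After 1 (visit(U)): cur=U back=1 fwd=0
After 2 (back): cur=HOME back=0 fwd=1
After 3 (visit(O)): cur=O back=1 fwd=0
After 4 (back): cur=HOME back=0 fwd=1
After 5 (forward): cur=O back=1 fwd=0
After 6 (back): cur=HOME back=0 fwd=1
After 7 (forward): cur=O back=1 fwd=0
After 8 (visit(K)): cur=K back=2 fwd=0
After 9 (visit(R)): cur=R back=3 fwd=0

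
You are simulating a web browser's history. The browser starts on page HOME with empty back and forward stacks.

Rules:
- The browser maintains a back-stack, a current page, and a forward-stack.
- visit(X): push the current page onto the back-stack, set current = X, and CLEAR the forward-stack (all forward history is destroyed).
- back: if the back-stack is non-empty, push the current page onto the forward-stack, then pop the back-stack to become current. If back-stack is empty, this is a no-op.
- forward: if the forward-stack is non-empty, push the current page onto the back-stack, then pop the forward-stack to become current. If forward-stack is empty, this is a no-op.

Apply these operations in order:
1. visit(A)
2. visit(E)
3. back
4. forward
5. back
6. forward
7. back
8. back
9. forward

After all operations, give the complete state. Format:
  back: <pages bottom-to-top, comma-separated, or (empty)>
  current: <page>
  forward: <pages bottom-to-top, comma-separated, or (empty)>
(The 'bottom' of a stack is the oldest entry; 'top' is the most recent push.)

Answer: back: HOME
current: A
forward: E

Derivation:
After 1 (visit(A)): cur=A back=1 fwd=0
After 2 (visit(E)): cur=E back=2 fwd=0
After 3 (back): cur=A back=1 fwd=1
After 4 (forward): cur=E back=2 fwd=0
After 5 (back): cur=A back=1 fwd=1
After 6 (forward): cur=E back=2 fwd=0
After 7 (back): cur=A back=1 fwd=1
After 8 (back): cur=HOME back=0 fwd=2
After 9 (forward): cur=A back=1 fwd=1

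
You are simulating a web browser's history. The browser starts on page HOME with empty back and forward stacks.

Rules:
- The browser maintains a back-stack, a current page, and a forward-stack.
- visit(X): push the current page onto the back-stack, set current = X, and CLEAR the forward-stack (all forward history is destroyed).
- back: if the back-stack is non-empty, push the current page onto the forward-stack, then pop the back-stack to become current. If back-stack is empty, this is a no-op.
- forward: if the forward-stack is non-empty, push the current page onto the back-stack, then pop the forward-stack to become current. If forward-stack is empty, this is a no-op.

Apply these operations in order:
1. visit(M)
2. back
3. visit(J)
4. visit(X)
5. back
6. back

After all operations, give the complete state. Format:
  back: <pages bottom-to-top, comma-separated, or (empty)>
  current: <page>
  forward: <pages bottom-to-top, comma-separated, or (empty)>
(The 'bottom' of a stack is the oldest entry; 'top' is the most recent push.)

After 1 (visit(M)): cur=M back=1 fwd=0
After 2 (back): cur=HOME back=0 fwd=1
After 3 (visit(J)): cur=J back=1 fwd=0
After 4 (visit(X)): cur=X back=2 fwd=0
After 5 (back): cur=J back=1 fwd=1
After 6 (back): cur=HOME back=0 fwd=2

Answer: back: (empty)
current: HOME
forward: X,J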